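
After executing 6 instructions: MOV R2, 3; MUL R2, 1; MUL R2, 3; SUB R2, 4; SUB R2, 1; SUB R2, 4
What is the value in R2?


Register state trace:
  MOV R2, 3  → R2 = 3
  MUL R2, 1  → R2 = 3 * 1 = 3
  MUL R2, 3  → R2 = 3 * 3 = 9
  SUB R2, 4  → R2 = 9 - 4 = 5
  SUB R2, 1  → R2 = 5 - 1 = 4
  SUB R2, 4  → R2 = 4 - 4 = 0
Final: R2 = 0

0


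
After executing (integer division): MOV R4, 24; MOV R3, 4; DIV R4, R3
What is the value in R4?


Register state trace:
  MOV R4, 24  → R4 = 24
  MOV R3, 4  → R3 = 4
  DIV R4, R3  → R4 = 24 // 4 = 6
Final: R4 = 6

6


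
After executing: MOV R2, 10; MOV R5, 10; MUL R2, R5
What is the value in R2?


Register state trace:
  MOV R2, 10  → R2 = 10
  MOV R5, 10  → R5 = 10
  MUL R2, R5  → R2 = 10 * 10 = 100
Final: R2 = 100

100


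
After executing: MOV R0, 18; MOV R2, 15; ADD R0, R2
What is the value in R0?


Register state trace:
  MOV R0, 18  → R0 = 18
  MOV R2, 15  → R2 = 15
  ADD R0, R2  → R0 = 18 + 15 = 33
Final: R0 = 33

33


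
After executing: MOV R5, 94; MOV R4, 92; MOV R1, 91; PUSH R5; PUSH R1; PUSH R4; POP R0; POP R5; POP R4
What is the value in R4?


Stack trace (top is rightmost):
  MOV R5, 94  → R5 = 94
  MOV R4, 92  → R4 = 92
  MOV R1, 91  → R1 = 91
  PUSH R5  → stack: [94]
  PUSH R1  → stack: [94, 91]
  PUSH R4  → stack: [94, 91, 92]
  POP R0  → R0 = 92, stack: [94, 91]
  POP R5  → R5 = 91, stack: [94]
  POP R4  → R4 = 94, stack: []
Final: R4 = 94

94


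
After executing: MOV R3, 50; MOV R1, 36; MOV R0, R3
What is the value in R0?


Register state trace:
  MOV R3, 50  → R3 = 50
  MOV R1, 36  → R1 = 36
  MOV R0, R3  → R0 = 50
Final: R0 = 50

50


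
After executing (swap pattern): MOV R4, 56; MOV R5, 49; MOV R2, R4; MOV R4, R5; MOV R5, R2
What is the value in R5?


Register state trace (swap pattern):
  MOV R4, 56  → R4 = 56
  MOV R5, 49  → R5 = 49
  MOV R2, R4  → R2 = 56  (save R4)
  MOV R4, R5  → R4 = 49  (R4 gets R5's value)
  MOV R5, R2  → R5 = 56  (R5 gets saved value)
Final: R5 = 56

56


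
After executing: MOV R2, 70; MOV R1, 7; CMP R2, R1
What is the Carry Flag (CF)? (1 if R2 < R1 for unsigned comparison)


Register state trace:
  MOV R2, 70  → R2 = 70
  MOV R1, 7  → R1 = 7
  CMP R2, R1  → unsigned 70 - 7: no borrow
  70 >= 7, so CF = 0
CF = 0

0


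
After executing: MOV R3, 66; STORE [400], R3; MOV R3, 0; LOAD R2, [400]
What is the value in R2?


Register and memory trace:
  MOV R3, 66  → R3 = 66
  STORE [400], R3  → mem[400] = 66
  MOV R3, 0  → R3 = 0
  LOAD R2, [400]  → R2 = mem[400] = 66
Final: R2 = 66

66


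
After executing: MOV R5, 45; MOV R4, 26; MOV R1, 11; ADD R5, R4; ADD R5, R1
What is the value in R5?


Register state trace:
  MOV R5, 45  → R5 = 45
  MOV R4, 26  → R4 = 26
  MOV R1, 11  → R1 = 11
  ADD R5, R4  → R5 = 45 + 26 = 71
  ADD R5, R1  → R5 = 71 + 11 = 82
Final: R5 = 82

82


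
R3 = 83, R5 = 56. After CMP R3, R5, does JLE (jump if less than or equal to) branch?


Trace:
  R3 = 83, R5 = 56
  CMP R3, R5  → compares 83 vs 56
  JLE checks: is 83 less than or equal to 56?
  83 > 56, so condition is false
Branch taken: No

No


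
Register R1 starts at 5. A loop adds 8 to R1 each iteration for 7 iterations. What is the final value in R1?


Starting value: R1 = 5
  Iter 1: R1 = 5 + 8 = 13
  Iter 2: R1 = 13 + 8 = 21
  Iter 3: R1 = 21 + 8 = 29
  Iter 4: R1 = 29 + 8 = 37
  Iter 5: R1 = 37 + 8 = 45
  Iter 6: R1 = 45 + 8 = 53
  Iter 7: R1 = 53 + 8 = 61
Final: R1 = 61

61


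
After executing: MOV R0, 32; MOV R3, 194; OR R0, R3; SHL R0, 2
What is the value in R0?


Register state trace:
  MOV R0, 32  → R0 = 32 (0b00100000)
  MOV R3, 194  → R3 = 194 (0b11000010)
  OR R0, R3  → R0 = 32 OR 194 = 226 (0b11100010)
  SHL R0, 2  → R0 = 226 << 2 = 904
Final: R0 = 904

904


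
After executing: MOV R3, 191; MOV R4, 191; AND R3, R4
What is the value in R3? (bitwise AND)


Register state trace:
  MOV R3, 191  → R3 = 191 (0b10111111)
  MOV R4, 191  → R4 = 191 (0b10111111)
  AND R3, R4  → R3 = 191 AND 191 = 191 (0b10111111)
Final: R3 = 191

191


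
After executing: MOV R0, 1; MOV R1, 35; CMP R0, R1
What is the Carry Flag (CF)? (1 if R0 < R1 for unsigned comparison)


Register state trace:
  MOV R0, 1  → R0 = 1
  MOV R1, 35  → R1 = 35
  CMP R0, R1  → unsigned 1 - 35: borrow occurs
  1 < 35, so CF = 1
CF = 1

1


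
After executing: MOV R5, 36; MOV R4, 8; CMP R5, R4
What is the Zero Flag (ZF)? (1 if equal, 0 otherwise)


Register state trace:
  MOV R5, 36  → R5 = 36
  MOV R4, 8  → R4 = 8
  CMP R5, R4  → computes 36 - 8 = 28
  Result is nonzero, so values are not equal
ZF = 0

0


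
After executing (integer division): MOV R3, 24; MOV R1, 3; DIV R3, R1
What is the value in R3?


Register state trace:
  MOV R3, 24  → R3 = 24
  MOV R1, 3  → R1 = 3
  DIV R3, R1  → R3 = 24 // 3 = 8
Final: R3 = 8

8


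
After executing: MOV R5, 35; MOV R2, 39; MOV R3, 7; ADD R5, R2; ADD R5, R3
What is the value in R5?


Register state trace:
  MOV R5, 35  → R5 = 35
  MOV R2, 39  → R2 = 39
  MOV R3, 7  → R3 = 7
  ADD R5, R2  → R5 = 35 + 39 = 74
  ADD R5, R3  → R5 = 74 + 7 = 81
Final: R5 = 81

81


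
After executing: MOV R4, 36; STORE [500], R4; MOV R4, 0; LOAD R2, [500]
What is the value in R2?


Register and memory trace:
  MOV R4, 36  → R4 = 36
  STORE [500], R4  → mem[500] = 36
  MOV R4, 0  → R4 = 0
  LOAD R2, [500]  → R2 = mem[500] = 36
Final: R2 = 36

36


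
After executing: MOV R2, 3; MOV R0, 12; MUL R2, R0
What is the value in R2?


Register state trace:
  MOV R2, 3  → R2 = 3
  MOV R0, 12  → R0 = 12
  MUL R2, R0  → R2 = 3 * 12 = 36
Final: R2 = 36

36


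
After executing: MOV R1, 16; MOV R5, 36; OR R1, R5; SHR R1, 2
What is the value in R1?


Register state trace:
  MOV R1, 16  → R1 = 16 (0b00010000)
  MOV R5, 36  → R5 = 36 (0b00100100)
  OR R1, R5  → R1 = 16 OR 36 = 52 (0b00110100)
  SHR R1, 2  → R1 = 52 >> 2 = 13
Final: R1 = 13

13


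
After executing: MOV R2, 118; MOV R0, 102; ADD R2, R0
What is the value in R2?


Register state trace:
  MOV R2, 118  → R2 = 118
  MOV R0, 102  → R0 = 102
  ADD R2, R0  → R2 = 118 + 102 = 220
Final: R2 = 220

220


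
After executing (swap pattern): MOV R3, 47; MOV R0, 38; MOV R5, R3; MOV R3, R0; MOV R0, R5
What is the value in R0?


Register state trace (swap pattern):
  MOV R3, 47  → R3 = 47
  MOV R0, 38  → R0 = 38
  MOV R5, R3  → R5 = 47  (save R3)
  MOV R3, R0  → R3 = 38  (R3 gets R0's value)
  MOV R0, R5  → R0 = 47  (R0 gets saved value)
Final: R0 = 47

47


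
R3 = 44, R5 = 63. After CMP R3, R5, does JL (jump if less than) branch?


Trace:
  R3 = 44, R5 = 63
  CMP R3, R5  → compares 44 vs 63
  JL checks: is 44 less than 63?
  44 < 63, so condition is true
Branch taken: Yes

Yes


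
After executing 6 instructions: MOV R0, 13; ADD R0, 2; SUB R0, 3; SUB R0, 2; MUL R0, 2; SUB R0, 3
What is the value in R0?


Register state trace:
  MOV R0, 13  → R0 = 13
  ADD R0, 2  → R0 = 13 + 2 = 15
  SUB R0, 3  → R0 = 15 - 3 = 12
  SUB R0, 2  → R0 = 12 - 2 = 10
  MUL R0, 2  → R0 = 10 * 2 = 20
  SUB R0, 3  → R0 = 20 - 3 = 17
Final: R0 = 17

17


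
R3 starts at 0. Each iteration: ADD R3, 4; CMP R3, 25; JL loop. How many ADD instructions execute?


Loop trace (R3 starts at 0, target 25, step 4):
  ADD #1: R3 = 0 + 4 = 4  → 4 < 25, loop
  ADD #2: R3 = 4 + 4 = 8  → 8 < 25, loop
  ADD #3: R3 = 8 + 4 = 12  → 12 < 25, loop
  ADD #4: R3 = 12 + 4 = 16  → 16 < 25, loop
  ADD #5: R3 = 16 + 4 = 20  → 20 < 25, loop
  ADD #6: R3 = 20 + 4 = 24  → 24 < 25, loop
  ADD #7: R3 = 24 + 4 = 28  → 28 >= 25, exit
Total ADD instructions: 7

7


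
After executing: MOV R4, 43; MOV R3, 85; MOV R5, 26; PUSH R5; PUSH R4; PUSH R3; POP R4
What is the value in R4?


Stack trace (top is rightmost):
  MOV R4, 43  → R4 = 43
  MOV R3, 85  → R3 = 85
  MOV R5, 26  → R5 = 26
  PUSH R5  → stack: [26]
  PUSH R4  → stack: [26, 43]
  PUSH R3  → stack: [26, 43, 85]
  POP R4  → R4 = 85, stack: [26, 43]
Final: R4 = 85

85


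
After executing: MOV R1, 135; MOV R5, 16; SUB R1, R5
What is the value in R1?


Register state trace:
  MOV R1, 135  → R1 = 135
  MOV R5, 16  → R5 = 16
  SUB R1, R5  → R1 = 135 - 16 = 119
Final: R1 = 119

119


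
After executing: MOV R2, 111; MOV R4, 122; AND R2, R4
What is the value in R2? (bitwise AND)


Register state trace:
  MOV R2, 111  → R2 = 111 (0b01101111)
  MOV R4, 122  → R4 = 122 (0b01111010)
  AND R2, R4  → R2 = 111 AND 122 = 106 (0b01101010)
Final: R2 = 106

106


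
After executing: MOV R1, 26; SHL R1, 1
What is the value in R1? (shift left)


Register state trace:
  MOV R1, 26  → R1 = 26
  SHL R1, 1  → R1 = 26 << 1 = 26 * 2^1 = 52
Final: R1 = 52

52


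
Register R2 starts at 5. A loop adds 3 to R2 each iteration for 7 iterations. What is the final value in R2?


Starting value: R2 = 5
  Iter 1: R2 = 5 + 3 = 8
  Iter 2: R2 = 8 + 3 = 11
  Iter 3: R2 = 11 + 3 = 14
  Iter 4: R2 = 14 + 3 = 17
  Iter 5: R2 = 17 + 3 = 20
  Iter 6: R2 = 20 + 3 = 23
  Iter 7: R2 = 23 + 3 = 26
Final: R2 = 26

26


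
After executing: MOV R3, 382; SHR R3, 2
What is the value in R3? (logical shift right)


Register state trace:
  MOV R3, 382  → R3 = 382
  SHR R3, 2  → R3 = 382 >> 2 = 382 // 2^2 = 95
Final: R3 = 95

95


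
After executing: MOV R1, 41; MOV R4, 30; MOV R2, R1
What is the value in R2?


Register state trace:
  MOV R1, 41  → R1 = 41
  MOV R4, 30  → R4 = 30
  MOV R2, R1  → R2 = 41
Final: R2 = 41

41


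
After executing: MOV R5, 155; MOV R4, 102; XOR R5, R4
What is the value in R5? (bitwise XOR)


Register state trace:
  MOV R5, 155  → R5 = 155 (0b10011011)
  MOV R4, 102  → R4 = 102 (0b01100110)
  XOR R5, R4  → R5 = 155 XOR 102 = 253 (0b11111101)
Final: R5 = 253

253


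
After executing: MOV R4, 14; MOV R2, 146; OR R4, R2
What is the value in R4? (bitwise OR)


Register state trace:
  MOV R4, 14  → R4 = 14 (0b00001110)
  MOV R2, 146  → R2 = 146 (0b10010010)
  OR R4, R2   → R4 = 14 OR 146 = 158 (0b10011110)
Final: R4 = 158

158


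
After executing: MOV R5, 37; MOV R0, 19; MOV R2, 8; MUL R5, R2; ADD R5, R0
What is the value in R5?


Register state trace:
  MOV R5, 37  → R5 = 37
  MOV R0, 19  → R0 = 19
  MOV R2, 8  → R2 = 8
  MUL R5, R2  → R5 = 37 * 8 = 296
  ADD R5, R0  → R5 = 296 + 19 = 315
Final: R5 = 315

315


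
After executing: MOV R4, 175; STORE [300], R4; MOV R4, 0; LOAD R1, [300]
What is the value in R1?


Register and memory trace:
  MOV R4, 175  → R4 = 175
  STORE [300], R4  → mem[300] = 175
  MOV R4, 0  → R4 = 0
  LOAD R1, [300]  → R1 = mem[300] = 175
Final: R1 = 175

175


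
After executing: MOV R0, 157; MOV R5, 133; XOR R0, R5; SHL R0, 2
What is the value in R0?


Register state trace:
  MOV R0, 157  → R0 = 157 (0b10011101)
  MOV R5, 133  → R5 = 133 (0b10000101)
  XOR R0, R5  → R0 = 157 XOR 133 = 24 (0b00011000)
  SHL R0, 2  → R0 = 24 << 2 = 96
Final: R0 = 96

96


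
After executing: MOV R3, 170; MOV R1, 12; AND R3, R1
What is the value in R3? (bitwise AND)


Register state trace:
  MOV R3, 170  → R3 = 170 (0b10101010)
  MOV R1, 12  → R1 = 12 (0b00001100)
  AND R3, R1  → R3 = 170 AND 12 = 8 (0b00001000)
Final: R3 = 8

8


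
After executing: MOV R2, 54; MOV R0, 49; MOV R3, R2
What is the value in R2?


Register state trace:
  MOV R2, 54  → R2 = 54
  MOV R0, 49  → R0 = 49
  MOV R3, R2  → R3 = 54
Final: R2 = 54

54


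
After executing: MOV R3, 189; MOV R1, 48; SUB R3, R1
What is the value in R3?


Register state trace:
  MOV R3, 189  → R3 = 189
  MOV R1, 48  → R1 = 48
  SUB R3, R1  → R3 = 189 - 48 = 141
Final: R3 = 141

141


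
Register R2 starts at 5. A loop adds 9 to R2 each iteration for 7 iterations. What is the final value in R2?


Starting value: R2 = 5
  Iter 1: R2 = 5 + 9 = 14
  Iter 2: R2 = 14 + 9 = 23
  Iter 3: R2 = 23 + 9 = 32
  Iter 4: R2 = 32 + 9 = 41
  Iter 5: R2 = 41 + 9 = 50
  Iter 6: R2 = 50 + 9 = 59
  Iter 7: R2 = 59 + 9 = 68
Final: R2 = 68

68


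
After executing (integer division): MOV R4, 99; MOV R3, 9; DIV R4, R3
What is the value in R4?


Register state trace:
  MOV R4, 99  → R4 = 99
  MOV R3, 9  → R3 = 9
  DIV R4, R3  → R4 = 99 // 9 = 11
Final: R4 = 11

11


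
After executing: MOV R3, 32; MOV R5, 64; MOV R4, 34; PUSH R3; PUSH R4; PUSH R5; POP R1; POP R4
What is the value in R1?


Stack trace (top is rightmost):
  MOV R3, 32  → R3 = 32
  MOV R5, 64  → R5 = 64
  MOV R4, 34  → R4 = 34
  PUSH R3  → stack: [32]
  PUSH R4  → stack: [32, 34]
  PUSH R5  → stack: [32, 34, 64]
  POP R1  → R1 = 64, stack: [32, 34]
  POP R4  → R4 = 34, stack: [32]
Final: R1 = 64

64


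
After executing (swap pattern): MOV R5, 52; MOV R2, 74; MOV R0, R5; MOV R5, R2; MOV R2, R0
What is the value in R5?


Register state trace (swap pattern):
  MOV R5, 52  → R5 = 52
  MOV R2, 74  → R2 = 74
  MOV R0, R5  → R0 = 52  (save R5)
  MOV R5, R2  → R5 = 74  (R5 gets R2's value)
  MOV R2, R0  → R2 = 52  (R2 gets saved value)
Final: R5 = 74

74


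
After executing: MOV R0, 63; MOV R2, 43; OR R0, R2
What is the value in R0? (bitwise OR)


Register state trace:
  MOV R0, 63  → R0 = 63 (0b00111111)
  MOV R2, 43  → R2 = 43 (0b00101011)
  OR R0, R2   → R0 = 63 OR 43 = 63 (0b00111111)
Final: R0 = 63

63


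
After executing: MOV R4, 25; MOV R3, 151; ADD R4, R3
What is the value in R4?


Register state trace:
  MOV R4, 25  → R4 = 25
  MOV R3, 151  → R3 = 151
  ADD R4, R3  → R4 = 25 + 151 = 176
Final: R4 = 176

176


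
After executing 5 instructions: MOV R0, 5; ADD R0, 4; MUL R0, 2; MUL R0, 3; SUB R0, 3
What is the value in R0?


Register state trace:
  MOV R0, 5  → R0 = 5
  ADD R0, 4  → R0 = 5 + 4 = 9
  MUL R0, 2  → R0 = 9 * 2 = 18
  MUL R0, 3  → R0 = 18 * 3 = 54
  SUB R0, 3  → R0 = 54 - 3 = 51
Final: R0 = 51

51


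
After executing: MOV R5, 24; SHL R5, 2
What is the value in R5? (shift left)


Register state trace:
  MOV R5, 24  → R5 = 24
  SHL R5, 2  → R5 = 24 << 2 = 24 * 2^2 = 96
Final: R5 = 96

96


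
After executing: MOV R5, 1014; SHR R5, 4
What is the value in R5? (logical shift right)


Register state trace:
  MOV R5, 1014  → R5 = 1014
  SHR R5, 4  → R5 = 1014 >> 4 = 1014 // 2^4 = 63
Final: R5 = 63

63


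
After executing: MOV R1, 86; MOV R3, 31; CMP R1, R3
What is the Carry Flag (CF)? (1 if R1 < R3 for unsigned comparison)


Register state trace:
  MOV R1, 86  → R1 = 86
  MOV R3, 31  → R3 = 31
  CMP R1, R3  → unsigned 86 - 31: no borrow
  86 >= 31, so CF = 0
CF = 0

0


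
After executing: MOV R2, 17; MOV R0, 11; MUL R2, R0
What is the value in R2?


Register state trace:
  MOV R2, 17  → R2 = 17
  MOV R0, 11  → R0 = 11
  MUL R2, R0  → R2 = 17 * 11 = 187
Final: R2 = 187

187


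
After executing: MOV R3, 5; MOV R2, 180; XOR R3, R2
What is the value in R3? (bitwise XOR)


Register state trace:
  MOV R3, 5  → R3 = 5 (0b00000101)
  MOV R2, 180  → R2 = 180 (0b10110100)
  XOR R3, R2  → R3 = 5 XOR 180 = 177 (0b10110001)
Final: R3 = 177

177


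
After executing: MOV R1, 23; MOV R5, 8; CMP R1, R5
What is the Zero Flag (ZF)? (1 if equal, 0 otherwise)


Register state trace:
  MOV R1, 23  → R1 = 23
  MOV R5, 8  → R5 = 8
  CMP R1, R5  → computes 23 - 8 = 15
  Result is nonzero, so values are not equal
ZF = 0

0


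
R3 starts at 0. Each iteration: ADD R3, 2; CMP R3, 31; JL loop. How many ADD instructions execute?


Loop trace (R3 starts at 0, target 31, step 2):
  ADD #1: R3 = 0 + 2 = 2  → 2 < 31, loop
  ADD #2: R3 = 2 + 2 = 4  → 4 < 31, loop
  ADD #3: R3 = 4 + 2 = 6  → 6 < 31, loop
  ADD #4: R3 = 6 + 2 = 8  → 8 < 31, loop
  ADD #5: R3 = 8 + 2 = 10  → 10 < 31, loop
  ADD #6: R3 = 10 + 2 = 12  → 12 < 31, loop
  ADD #7: R3 = 12 + 2 = 14  → 14 < 31, loop
  ADD #8: R3 = 14 + 2 = 16  → 16 < 31, loop
  ADD #9: R3 = 16 + 2 = 18  → 18 < 31, loop
  ADD #10: R3 = 18 + 2 = 20  → 20 < 31, loop
  ADD #11: R3 = 20 + 2 = 22  → 22 < 31, loop
  ADD #12: R3 = 22 + 2 = 24  → 24 < 31, loop
  ADD #13: R3 = 24 + 2 = 26  → 26 < 31, loop
  ADD #14: R3 = 26 + 2 = 28  → 28 < 31, loop
  ADD #15: R3 = 28 + 2 = 30  → 30 < 31, loop
  ADD #16: R3 = 30 + 2 = 32  → 32 >= 31, exit
Total ADD instructions: 16

16


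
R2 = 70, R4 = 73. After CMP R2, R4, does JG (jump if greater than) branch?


Trace:
  R2 = 70, R4 = 73
  CMP R2, R4  → compares 70 vs 73
  JG checks: is 70 greater than 73?
  70 < 73, so condition is false
Branch taken: No

No


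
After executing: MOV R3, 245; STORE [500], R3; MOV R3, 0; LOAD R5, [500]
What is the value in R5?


Register and memory trace:
  MOV R3, 245  → R3 = 245
  STORE [500], R3  → mem[500] = 245
  MOV R3, 0  → R3 = 0
  LOAD R5, [500]  → R5 = mem[500] = 245
Final: R5 = 245

245


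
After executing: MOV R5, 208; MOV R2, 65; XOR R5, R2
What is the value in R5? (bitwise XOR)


Register state trace:
  MOV R5, 208  → R5 = 208 (0b11010000)
  MOV R2, 65  → R2 = 65 (0b01000001)
  XOR R5, R2  → R5 = 208 XOR 65 = 145 (0b10010001)
Final: R5 = 145

145


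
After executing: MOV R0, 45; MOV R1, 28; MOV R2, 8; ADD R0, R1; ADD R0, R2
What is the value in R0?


Register state trace:
  MOV R0, 45  → R0 = 45
  MOV R1, 28  → R1 = 28
  MOV R2, 8  → R2 = 8
  ADD R0, R1  → R0 = 45 + 28 = 73
  ADD R0, R2  → R0 = 73 + 8 = 81
Final: R0 = 81

81


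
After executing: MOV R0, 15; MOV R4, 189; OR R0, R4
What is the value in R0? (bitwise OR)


Register state trace:
  MOV R0, 15  → R0 = 15 (0b00001111)
  MOV R4, 189  → R4 = 189 (0b10111101)
  OR R0, R4   → R0 = 15 OR 189 = 191 (0b10111111)
Final: R0 = 191

191


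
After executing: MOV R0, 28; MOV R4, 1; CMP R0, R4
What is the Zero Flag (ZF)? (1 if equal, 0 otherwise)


Register state trace:
  MOV R0, 28  → R0 = 28
  MOV R4, 1  → R4 = 1
  CMP R0, R4  → computes 28 - 1 = 27
  Result is nonzero, so values are not equal
ZF = 0

0


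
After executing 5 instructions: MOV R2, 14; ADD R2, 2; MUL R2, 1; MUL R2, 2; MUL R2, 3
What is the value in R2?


Register state trace:
  MOV R2, 14  → R2 = 14
  ADD R2, 2  → R2 = 14 + 2 = 16
  MUL R2, 1  → R2 = 16 * 1 = 16
  MUL R2, 2  → R2 = 16 * 2 = 32
  MUL R2, 3  → R2 = 32 * 3 = 96
Final: R2 = 96

96


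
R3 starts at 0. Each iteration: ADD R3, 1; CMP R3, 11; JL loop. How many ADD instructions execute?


Loop trace (R3 starts at 0, target 11, step 1):
  ADD #1: R3 = 0 + 1 = 1  → 1 < 11, loop
  ADD #2: R3 = 1 + 1 = 2  → 2 < 11, loop
  ADD #3: R3 = 2 + 1 = 3  → 3 < 11, loop
  ADD #4: R3 = 3 + 1 = 4  → 4 < 11, loop
  ADD #5: R3 = 4 + 1 = 5  → 5 < 11, loop
  ADD #6: R3 = 5 + 1 = 6  → 6 < 11, loop
  ADD #7: R3 = 6 + 1 = 7  → 7 < 11, loop
  ADD #8: R3 = 7 + 1 = 8  → 8 < 11, loop
  ADD #9: R3 = 8 + 1 = 9  → 9 < 11, loop
  ADD #10: R3 = 9 + 1 = 10  → 10 < 11, loop
  ADD #11: R3 = 10 + 1 = 11  → 11 >= 11, exit
Total ADD instructions: 11

11


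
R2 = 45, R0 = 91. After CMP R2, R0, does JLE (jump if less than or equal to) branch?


Trace:
  R2 = 45, R0 = 91
  CMP R2, R0  → compares 45 vs 91
  JLE checks: is 45 less than or equal to 91?
  45 < 91, so condition is true
Branch taken: Yes

Yes


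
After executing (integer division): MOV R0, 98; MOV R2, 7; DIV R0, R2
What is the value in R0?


Register state trace:
  MOV R0, 98  → R0 = 98
  MOV R2, 7  → R2 = 7
  DIV R0, R2  → R0 = 98 // 7 = 14
Final: R0 = 14

14


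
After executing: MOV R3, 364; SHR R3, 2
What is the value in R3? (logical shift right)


Register state trace:
  MOV R3, 364  → R3 = 364
  SHR R3, 2  → R3 = 364 >> 2 = 364 // 2^2 = 91
Final: R3 = 91

91


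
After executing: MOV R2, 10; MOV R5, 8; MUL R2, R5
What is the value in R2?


Register state trace:
  MOV R2, 10  → R2 = 10
  MOV R5, 8  → R5 = 8
  MUL R2, R5  → R2 = 10 * 8 = 80
Final: R2 = 80

80


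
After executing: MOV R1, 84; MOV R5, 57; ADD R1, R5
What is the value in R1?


Register state trace:
  MOV R1, 84  → R1 = 84
  MOV R5, 57  → R5 = 57
  ADD R1, R5  → R1 = 84 + 57 = 141
Final: R1 = 141

141


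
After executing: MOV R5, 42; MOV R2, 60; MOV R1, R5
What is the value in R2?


Register state trace:
  MOV R5, 42  → R5 = 42
  MOV R2, 60  → R2 = 60
  MOV R1, R5  → R1 = 42
Final: R2 = 60

60


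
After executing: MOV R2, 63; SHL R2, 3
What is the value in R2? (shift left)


Register state trace:
  MOV R2, 63  → R2 = 63
  SHL R2, 3  → R2 = 63 << 3 = 63 * 2^3 = 504
Final: R2 = 504

504


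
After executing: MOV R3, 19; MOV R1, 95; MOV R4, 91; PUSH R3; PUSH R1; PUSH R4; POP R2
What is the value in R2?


Stack trace (top is rightmost):
  MOV R3, 19  → R3 = 19
  MOV R1, 95  → R1 = 95
  MOV R4, 91  → R4 = 91
  PUSH R3  → stack: [19]
  PUSH R1  → stack: [19, 95]
  PUSH R4  → stack: [19, 95, 91]
  POP R2  → R2 = 91, stack: [19, 95]
Final: R2 = 91

91


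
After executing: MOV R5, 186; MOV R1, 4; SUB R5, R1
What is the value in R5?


Register state trace:
  MOV R5, 186  → R5 = 186
  MOV R1, 4  → R1 = 4
  SUB R5, R1  → R5 = 186 - 4 = 182
Final: R5 = 182

182


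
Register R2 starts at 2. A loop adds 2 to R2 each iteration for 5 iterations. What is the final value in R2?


Starting value: R2 = 2
  Iter 1: R2 = 2 + 2 = 4
  Iter 2: R2 = 4 + 2 = 6
  Iter 3: R2 = 6 + 2 = 8
  Iter 4: R2 = 8 + 2 = 10
  Iter 5: R2 = 10 + 2 = 12
Final: R2 = 12

12


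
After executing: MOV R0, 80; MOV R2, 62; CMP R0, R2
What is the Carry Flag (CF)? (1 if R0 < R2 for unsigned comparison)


Register state trace:
  MOV R0, 80  → R0 = 80
  MOV R2, 62  → R2 = 62
  CMP R0, R2  → unsigned 80 - 62: no borrow
  80 >= 62, so CF = 0
CF = 0

0


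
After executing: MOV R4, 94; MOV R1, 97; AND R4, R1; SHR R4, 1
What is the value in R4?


Register state trace:
  MOV R4, 94  → R4 = 94 (0b01011110)
  MOV R1, 97  → R1 = 97 (0b01100001)
  AND R4, R1  → R4 = 94 AND 97 = 64 (0b01000000)
  SHR R4, 1  → R4 = 64 >> 1 = 32
Final: R4 = 32

32


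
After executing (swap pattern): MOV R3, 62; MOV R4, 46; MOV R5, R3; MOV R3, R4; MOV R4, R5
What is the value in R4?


Register state trace (swap pattern):
  MOV R3, 62  → R3 = 62
  MOV R4, 46  → R4 = 46
  MOV R5, R3  → R5 = 62  (save R3)
  MOV R3, R4  → R3 = 46  (R3 gets R4's value)
  MOV R4, R5  → R4 = 62  (R4 gets saved value)
Final: R4 = 62

62


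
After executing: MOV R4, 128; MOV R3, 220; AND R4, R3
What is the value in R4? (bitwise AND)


Register state trace:
  MOV R4, 128  → R4 = 128 (0b10000000)
  MOV R3, 220  → R3 = 220 (0b11011100)
  AND R4, R3  → R4 = 128 AND 220 = 128 (0b10000000)
Final: R4 = 128

128


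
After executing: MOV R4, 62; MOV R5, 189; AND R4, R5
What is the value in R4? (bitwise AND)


Register state trace:
  MOV R4, 62  → R4 = 62 (0b00111110)
  MOV R5, 189  → R5 = 189 (0b10111101)
  AND R4, R5  → R4 = 62 AND 189 = 60 (0b00111100)
Final: R4 = 60

60


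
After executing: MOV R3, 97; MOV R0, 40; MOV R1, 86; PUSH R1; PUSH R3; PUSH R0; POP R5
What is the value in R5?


Stack trace (top is rightmost):
  MOV R3, 97  → R3 = 97
  MOV R0, 40  → R0 = 40
  MOV R1, 86  → R1 = 86
  PUSH R1  → stack: [86]
  PUSH R3  → stack: [86, 97]
  PUSH R0  → stack: [86, 97, 40]
  POP R5  → R5 = 40, stack: [86, 97]
Final: R5 = 40

40


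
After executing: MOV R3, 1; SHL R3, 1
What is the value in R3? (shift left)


Register state trace:
  MOV R3, 1  → R3 = 1
  SHL R3, 1  → R3 = 1 << 1 = 1 * 2^1 = 2
Final: R3 = 2

2


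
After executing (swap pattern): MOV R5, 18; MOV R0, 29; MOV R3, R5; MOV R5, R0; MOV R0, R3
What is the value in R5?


Register state trace (swap pattern):
  MOV R5, 18  → R5 = 18
  MOV R0, 29  → R0 = 29
  MOV R3, R5  → R3 = 18  (save R5)
  MOV R5, R0  → R5 = 29  (R5 gets R0's value)
  MOV R0, R3  → R0 = 18  (R0 gets saved value)
Final: R5 = 29

29


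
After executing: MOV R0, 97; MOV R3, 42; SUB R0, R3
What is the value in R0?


Register state trace:
  MOV R0, 97  → R0 = 97
  MOV R3, 42  → R3 = 42
  SUB R0, R3  → R0 = 97 - 42 = 55
Final: R0 = 55

55


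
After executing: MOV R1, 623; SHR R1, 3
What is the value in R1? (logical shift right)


Register state trace:
  MOV R1, 623  → R1 = 623
  SHR R1, 3  → R1 = 623 >> 3 = 623 // 2^3 = 77
Final: R1 = 77

77


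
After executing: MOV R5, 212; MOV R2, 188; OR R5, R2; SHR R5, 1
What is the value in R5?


Register state trace:
  MOV R5, 212  → R5 = 212 (0b11010100)
  MOV R2, 188  → R2 = 188 (0b10111100)
  OR R5, R2  → R5 = 212 OR 188 = 252 (0b11111100)
  SHR R5, 1  → R5 = 252 >> 1 = 126
Final: R5 = 126

126


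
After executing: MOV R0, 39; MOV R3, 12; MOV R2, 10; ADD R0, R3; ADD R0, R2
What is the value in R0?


Register state trace:
  MOV R0, 39  → R0 = 39
  MOV R3, 12  → R3 = 12
  MOV R2, 10  → R2 = 10
  ADD R0, R3  → R0 = 39 + 12 = 51
  ADD R0, R2  → R0 = 51 + 10 = 61
Final: R0 = 61

61


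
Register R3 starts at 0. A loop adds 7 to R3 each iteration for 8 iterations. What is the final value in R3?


Starting value: R3 = 0
  Iter 1: R3 = 0 + 7 = 7
  Iter 2: R3 = 7 + 7 = 14
  Iter 3: R3 = 14 + 7 = 21
  Iter 4: R3 = 21 + 7 = 28
  Iter 5: R3 = 28 + 7 = 35
  Iter 6: R3 = 35 + 7 = 42
  Iter 7: R3 = 42 + 7 = 49
  Iter 8: R3 = 49 + 7 = 56
Final: R3 = 56

56


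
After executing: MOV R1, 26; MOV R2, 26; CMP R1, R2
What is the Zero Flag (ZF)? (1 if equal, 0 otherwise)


Register state trace:
  MOV R1, 26  → R1 = 26
  MOV R2, 26  → R2 = 26
  CMP R1, R2  → computes 26 - 26 = 0
  Result is zero, so values are equal
ZF = 1

1


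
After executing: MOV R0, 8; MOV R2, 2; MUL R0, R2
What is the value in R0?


Register state trace:
  MOV R0, 8  → R0 = 8
  MOV R2, 2  → R2 = 2
  MUL R0, R2  → R0 = 8 * 2 = 16
Final: R0 = 16

16


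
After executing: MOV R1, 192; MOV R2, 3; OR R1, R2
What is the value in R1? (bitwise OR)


Register state trace:
  MOV R1, 192  → R1 = 192 (0b11000000)
  MOV R2, 3  → R2 = 3 (0b00000011)
  OR R1, R2   → R1 = 192 OR 3 = 195 (0b11000011)
Final: R1 = 195

195


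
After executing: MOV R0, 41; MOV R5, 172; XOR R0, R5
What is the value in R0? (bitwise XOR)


Register state trace:
  MOV R0, 41  → R0 = 41 (0b00101001)
  MOV R5, 172  → R5 = 172 (0b10101100)
  XOR R0, R5  → R0 = 41 XOR 172 = 133 (0b10000101)
Final: R0 = 133

133


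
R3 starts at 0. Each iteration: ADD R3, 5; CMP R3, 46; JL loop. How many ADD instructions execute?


Loop trace (R3 starts at 0, target 46, step 5):
  ADD #1: R3 = 0 + 5 = 5  → 5 < 46, loop
  ADD #2: R3 = 5 + 5 = 10  → 10 < 46, loop
  ADD #3: R3 = 10 + 5 = 15  → 15 < 46, loop
  ADD #4: R3 = 15 + 5 = 20  → 20 < 46, loop
  ADD #5: R3 = 20 + 5 = 25  → 25 < 46, loop
  ADD #6: R3 = 25 + 5 = 30  → 30 < 46, loop
  ADD #7: R3 = 30 + 5 = 35  → 35 < 46, loop
  ADD #8: R3 = 35 + 5 = 40  → 40 < 46, loop
  ADD #9: R3 = 40 + 5 = 45  → 45 < 46, loop
  ADD #10: R3 = 45 + 5 = 50  → 50 >= 46, exit
Total ADD instructions: 10

10


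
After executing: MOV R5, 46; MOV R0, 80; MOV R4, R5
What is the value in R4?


Register state trace:
  MOV R5, 46  → R5 = 46
  MOV R0, 80  → R0 = 80
  MOV R4, R5  → R4 = 46
Final: R4 = 46

46


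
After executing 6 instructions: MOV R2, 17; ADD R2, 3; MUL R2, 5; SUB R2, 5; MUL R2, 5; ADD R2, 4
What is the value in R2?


Register state trace:
  MOV R2, 17  → R2 = 17
  ADD R2, 3  → R2 = 17 + 3 = 20
  MUL R2, 5  → R2 = 20 * 5 = 100
  SUB R2, 5  → R2 = 100 - 5 = 95
  MUL R2, 5  → R2 = 95 * 5 = 475
  ADD R2, 4  → R2 = 475 + 4 = 479
Final: R2 = 479

479


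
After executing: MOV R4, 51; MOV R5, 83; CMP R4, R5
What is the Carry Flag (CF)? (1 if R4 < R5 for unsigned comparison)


Register state trace:
  MOV R4, 51  → R4 = 51
  MOV R5, 83  → R5 = 83
  CMP R4, R5  → unsigned 51 - 83: borrow occurs
  51 < 83, so CF = 1
CF = 1

1


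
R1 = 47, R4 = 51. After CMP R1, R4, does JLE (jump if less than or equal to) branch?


Trace:
  R1 = 47, R4 = 51
  CMP R1, R4  → compares 47 vs 51
  JLE checks: is 47 less than or equal to 51?
  47 < 51, so condition is true
Branch taken: Yes

Yes


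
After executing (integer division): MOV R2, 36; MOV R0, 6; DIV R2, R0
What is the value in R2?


Register state trace:
  MOV R2, 36  → R2 = 36
  MOV R0, 6  → R0 = 6
  DIV R2, R0  → R2 = 36 // 6 = 6
Final: R2 = 6

6


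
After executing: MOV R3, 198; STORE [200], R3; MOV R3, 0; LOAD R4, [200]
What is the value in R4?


Register and memory trace:
  MOV R3, 198  → R3 = 198
  STORE [200], R3  → mem[200] = 198
  MOV R3, 0  → R3 = 0
  LOAD R4, [200]  → R4 = mem[200] = 198
Final: R4 = 198

198


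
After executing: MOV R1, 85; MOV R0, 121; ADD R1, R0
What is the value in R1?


Register state trace:
  MOV R1, 85  → R1 = 85
  MOV R0, 121  → R0 = 121
  ADD R1, R0  → R1 = 85 + 121 = 206
Final: R1 = 206

206


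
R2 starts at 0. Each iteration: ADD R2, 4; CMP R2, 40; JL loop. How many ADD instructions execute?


Loop trace (R2 starts at 0, target 40, step 4):
  ADD #1: R2 = 0 + 4 = 4  → 4 < 40, loop
  ADD #2: R2 = 4 + 4 = 8  → 8 < 40, loop
  ADD #3: R2 = 8 + 4 = 12  → 12 < 40, loop
  ADD #4: R2 = 12 + 4 = 16  → 16 < 40, loop
  ADD #5: R2 = 16 + 4 = 20  → 20 < 40, loop
  ADD #6: R2 = 20 + 4 = 24  → 24 < 40, loop
  ADD #7: R2 = 24 + 4 = 28  → 28 < 40, loop
  ADD #8: R2 = 28 + 4 = 32  → 32 < 40, loop
  ADD #9: R2 = 32 + 4 = 36  → 36 < 40, loop
  ADD #10: R2 = 36 + 4 = 40  → 40 >= 40, exit
Total ADD instructions: 10

10


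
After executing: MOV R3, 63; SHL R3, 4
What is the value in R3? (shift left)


Register state trace:
  MOV R3, 63  → R3 = 63
  SHL R3, 4  → R3 = 63 << 4 = 63 * 2^4 = 1008
Final: R3 = 1008

1008


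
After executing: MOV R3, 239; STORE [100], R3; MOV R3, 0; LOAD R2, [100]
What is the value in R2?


Register and memory trace:
  MOV R3, 239  → R3 = 239
  STORE [100], R3  → mem[100] = 239
  MOV R3, 0  → R3 = 0
  LOAD R2, [100]  → R2 = mem[100] = 239
Final: R2 = 239

239


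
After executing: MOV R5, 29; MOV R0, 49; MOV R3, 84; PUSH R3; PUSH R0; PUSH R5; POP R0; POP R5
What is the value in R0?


Stack trace (top is rightmost):
  MOV R5, 29  → R5 = 29
  MOV R0, 49  → R0 = 49
  MOV R3, 84  → R3 = 84
  PUSH R3  → stack: [84]
  PUSH R0  → stack: [84, 49]
  PUSH R5  → stack: [84, 49, 29]
  POP R0  → R0 = 29, stack: [84, 49]
  POP R5  → R5 = 49, stack: [84]
Final: R0 = 29

29


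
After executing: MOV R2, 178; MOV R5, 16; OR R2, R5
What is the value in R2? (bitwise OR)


Register state trace:
  MOV R2, 178  → R2 = 178 (0b10110010)
  MOV R5, 16  → R5 = 16 (0b00010000)
  OR R2, R5   → R2 = 178 OR 16 = 178 (0b10110010)
Final: R2 = 178

178


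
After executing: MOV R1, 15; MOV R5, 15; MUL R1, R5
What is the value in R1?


Register state trace:
  MOV R1, 15  → R1 = 15
  MOV R5, 15  → R5 = 15
  MUL R1, R5  → R1 = 15 * 15 = 225
Final: R1 = 225

225


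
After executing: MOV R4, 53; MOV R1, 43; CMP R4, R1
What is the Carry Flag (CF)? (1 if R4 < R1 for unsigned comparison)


Register state trace:
  MOV R4, 53  → R4 = 53
  MOV R1, 43  → R1 = 43
  CMP R4, R1  → unsigned 53 - 43: no borrow
  53 >= 43, so CF = 0
CF = 0

0


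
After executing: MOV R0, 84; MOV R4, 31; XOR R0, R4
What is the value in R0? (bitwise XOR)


Register state trace:
  MOV R0, 84  → R0 = 84 (0b01010100)
  MOV R4, 31  → R4 = 31 (0b00011111)
  XOR R0, R4  → R0 = 84 XOR 31 = 75 (0b01001011)
Final: R0 = 75

75


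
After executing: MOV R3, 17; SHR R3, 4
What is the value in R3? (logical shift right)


Register state trace:
  MOV R3, 17  → R3 = 17
  SHR R3, 4  → R3 = 17 >> 4 = 17 // 2^4 = 1
Final: R3 = 1

1


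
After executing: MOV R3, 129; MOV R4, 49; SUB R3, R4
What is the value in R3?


Register state trace:
  MOV R3, 129  → R3 = 129
  MOV R4, 49  → R4 = 49
  SUB R3, R4  → R3 = 129 - 49 = 80
Final: R3 = 80

80


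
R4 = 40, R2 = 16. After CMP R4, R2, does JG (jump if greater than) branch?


Trace:
  R4 = 40, R2 = 16
  CMP R4, R2  → compares 40 vs 16
  JG checks: is 40 greater than 16?
  40 > 16, so condition is true
Branch taken: Yes

Yes


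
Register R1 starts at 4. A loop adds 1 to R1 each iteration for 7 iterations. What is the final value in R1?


Starting value: R1 = 4
  Iter 1: R1 = 4 + 1 = 5
  Iter 2: R1 = 5 + 1 = 6
  Iter 3: R1 = 6 + 1 = 7
  Iter 4: R1 = 7 + 1 = 8
  Iter 5: R1 = 8 + 1 = 9
  Iter 6: R1 = 9 + 1 = 10
  Iter 7: R1 = 10 + 1 = 11
Final: R1 = 11

11


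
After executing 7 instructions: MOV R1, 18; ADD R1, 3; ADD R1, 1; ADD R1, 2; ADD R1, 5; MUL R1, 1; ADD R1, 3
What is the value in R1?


Register state trace:
  MOV R1, 18  → R1 = 18
  ADD R1, 3  → R1 = 18 + 3 = 21
  ADD R1, 1  → R1 = 21 + 1 = 22
  ADD R1, 2  → R1 = 22 + 2 = 24
  ADD R1, 5  → R1 = 24 + 5 = 29
  MUL R1, 1  → R1 = 29 * 1 = 29
  ADD R1, 3  → R1 = 29 + 3 = 32
Final: R1 = 32

32


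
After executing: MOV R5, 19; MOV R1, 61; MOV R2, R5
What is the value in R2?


Register state trace:
  MOV R5, 19  → R5 = 19
  MOV R1, 61  → R1 = 61
  MOV R2, R5  → R2 = 19
Final: R2 = 19

19


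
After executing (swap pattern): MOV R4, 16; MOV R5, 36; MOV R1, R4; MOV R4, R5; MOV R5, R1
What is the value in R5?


Register state trace (swap pattern):
  MOV R4, 16  → R4 = 16
  MOV R5, 36  → R5 = 36
  MOV R1, R4  → R1 = 16  (save R4)
  MOV R4, R5  → R4 = 36  (R4 gets R5's value)
  MOV R5, R1  → R5 = 16  (R5 gets saved value)
Final: R5 = 16

16


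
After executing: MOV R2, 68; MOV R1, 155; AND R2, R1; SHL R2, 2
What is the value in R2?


Register state trace:
  MOV R2, 68  → R2 = 68 (0b01000100)
  MOV R1, 155  → R1 = 155 (0b10011011)
  AND R2, R1  → R2 = 68 AND 155 = 0 (0b00000000)
  SHL R2, 2  → R2 = 0 << 2 = 0
Final: R2 = 0

0


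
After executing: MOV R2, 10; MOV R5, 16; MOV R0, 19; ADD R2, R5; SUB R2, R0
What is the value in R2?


Register state trace:
  MOV R2, 10  → R2 = 10
  MOV R5, 16  → R5 = 16
  MOV R0, 19  → R0 = 19
  ADD R2, R5  → R2 = 10 + 16 = 26
  SUB R2, R0  → R2 = 26 - 19 = 7
Final: R2 = 7

7


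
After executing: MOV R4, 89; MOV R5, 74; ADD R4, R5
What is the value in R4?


Register state trace:
  MOV R4, 89  → R4 = 89
  MOV R5, 74  → R5 = 74
  ADD R4, R5  → R4 = 89 + 74 = 163
Final: R4 = 163

163


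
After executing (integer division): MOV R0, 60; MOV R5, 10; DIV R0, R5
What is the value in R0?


Register state trace:
  MOV R0, 60  → R0 = 60
  MOV R5, 10  → R5 = 10
  DIV R0, R5  → R0 = 60 // 10 = 6
Final: R0 = 6

6


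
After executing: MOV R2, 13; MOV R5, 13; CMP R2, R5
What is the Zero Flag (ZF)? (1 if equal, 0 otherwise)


Register state trace:
  MOV R2, 13  → R2 = 13
  MOV R5, 13  → R5 = 13
  CMP R2, R5  → computes 13 - 13 = 0
  Result is zero, so values are equal
ZF = 1

1


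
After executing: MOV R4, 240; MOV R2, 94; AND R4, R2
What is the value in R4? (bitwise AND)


Register state trace:
  MOV R4, 240  → R4 = 240 (0b11110000)
  MOV R2, 94  → R2 = 94 (0b01011110)
  AND R4, R2  → R4 = 240 AND 94 = 80 (0b01010000)
Final: R4 = 80

80


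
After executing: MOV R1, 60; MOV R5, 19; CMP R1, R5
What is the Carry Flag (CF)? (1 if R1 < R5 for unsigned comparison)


Register state trace:
  MOV R1, 60  → R1 = 60
  MOV R5, 19  → R5 = 19
  CMP R1, R5  → unsigned 60 - 19: no borrow
  60 >= 19, so CF = 0
CF = 0

0


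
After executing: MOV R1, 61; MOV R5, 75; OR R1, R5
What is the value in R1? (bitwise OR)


Register state trace:
  MOV R1, 61  → R1 = 61 (0b00111101)
  MOV R5, 75  → R5 = 75 (0b01001011)
  OR R1, R5   → R1 = 61 OR 75 = 127 (0b01111111)
Final: R1 = 127

127


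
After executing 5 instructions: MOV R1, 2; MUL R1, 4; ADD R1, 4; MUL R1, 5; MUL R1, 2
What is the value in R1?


Register state trace:
  MOV R1, 2  → R1 = 2
  MUL R1, 4  → R1 = 2 * 4 = 8
  ADD R1, 4  → R1 = 8 + 4 = 12
  MUL R1, 5  → R1 = 12 * 5 = 60
  MUL R1, 2  → R1 = 60 * 2 = 120
Final: R1 = 120

120


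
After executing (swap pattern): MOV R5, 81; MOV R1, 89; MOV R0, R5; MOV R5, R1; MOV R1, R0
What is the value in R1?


Register state trace (swap pattern):
  MOV R5, 81  → R5 = 81
  MOV R1, 89  → R1 = 89
  MOV R0, R5  → R0 = 81  (save R5)
  MOV R5, R1  → R5 = 89  (R5 gets R1's value)
  MOV R1, R0  → R1 = 81  (R1 gets saved value)
Final: R1 = 81

81


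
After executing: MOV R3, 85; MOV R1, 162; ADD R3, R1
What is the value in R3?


Register state trace:
  MOV R3, 85  → R3 = 85
  MOV R1, 162  → R1 = 162
  ADD R3, R1  → R3 = 85 + 162 = 247
Final: R3 = 247

247


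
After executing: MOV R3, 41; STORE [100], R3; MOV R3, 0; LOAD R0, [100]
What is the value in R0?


Register and memory trace:
  MOV R3, 41  → R3 = 41
  STORE [100], R3  → mem[100] = 41
  MOV R3, 0  → R3 = 0
  LOAD R0, [100]  → R0 = mem[100] = 41
Final: R0 = 41

41


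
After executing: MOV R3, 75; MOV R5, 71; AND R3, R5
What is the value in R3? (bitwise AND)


Register state trace:
  MOV R3, 75  → R3 = 75 (0b01001011)
  MOV R5, 71  → R5 = 71 (0b01000111)
  AND R3, R5  → R3 = 75 AND 71 = 67 (0b01000011)
Final: R3 = 67

67


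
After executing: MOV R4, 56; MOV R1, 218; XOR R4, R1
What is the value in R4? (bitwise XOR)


Register state trace:
  MOV R4, 56  → R4 = 56 (0b00111000)
  MOV R1, 218  → R1 = 218 (0b11011010)
  XOR R4, R1  → R4 = 56 XOR 218 = 226 (0b11100010)
Final: R4 = 226

226


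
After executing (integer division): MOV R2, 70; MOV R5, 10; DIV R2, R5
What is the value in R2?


Register state trace:
  MOV R2, 70  → R2 = 70
  MOV R5, 10  → R5 = 10
  DIV R2, R5  → R2 = 70 // 10 = 7
Final: R2 = 7

7


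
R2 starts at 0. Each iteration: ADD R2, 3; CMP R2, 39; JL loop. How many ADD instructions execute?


Loop trace (R2 starts at 0, target 39, step 3):
  ADD #1: R2 = 0 + 3 = 3  → 3 < 39, loop
  ADD #2: R2 = 3 + 3 = 6  → 6 < 39, loop
  ADD #3: R2 = 6 + 3 = 9  → 9 < 39, loop
  ADD #4: R2 = 9 + 3 = 12  → 12 < 39, loop
  ADD #5: R2 = 12 + 3 = 15  → 15 < 39, loop
  ADD #6: R2 = 15 + 3 = 18  → 18 < 39, loop
  ADD #7: R2 = 18 + 3 = 21  → 21 < 39, loop
  ADD #8: R2 = 21 + 3 = 24  → 24 < 39, loop
  ADD #9: R2 = 24 + 3 = 27  → 27 < 39, loop
  ADD #10: R2 = 27 + 3 = 30  → 30 < 39, loop
  ADD #11: R2 = 30 + 3 = 33  → 33 < 39, loop
  ADD #12: R2 = 33 + 3 = 36  → 36 < 39, loop
  ADD #13: R2 = 36 + 3 = 39  → 39 >= 39, exit
Total ADD instructions: 13

13


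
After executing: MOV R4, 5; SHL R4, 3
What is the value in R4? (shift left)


Register state trace:
  MOV R4, 5  → R4 = 5
  SHL R4, 3  → R4 = 5 << 3 = 5 * 2^3 = 40
Final: R4 = 40

40


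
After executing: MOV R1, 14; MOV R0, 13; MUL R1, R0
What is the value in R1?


Register state trace:
  MOV R1, 14  → R1 = 14
  MOV R0, 13  → R0 = 13
  MUL R1, R0  → R1 = 14 * 13 = 182
Final: R1 = 182

182


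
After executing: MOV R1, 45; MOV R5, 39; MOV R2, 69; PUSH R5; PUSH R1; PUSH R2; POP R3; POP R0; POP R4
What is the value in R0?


Stack trace (top is rightmost):
  MOV R1, 45  → R1 = 45
  MOV R5, 39  → R5 = 39
  MOV R2, 69  → R2 = 69
  PUSH R5  → stack: [39]
  PUSH R1  → stack: [39, 45]
  PUSH R2  → stack: [39, 45, 69]
  POP R3  → R3 = 69, stack: [39, 45]
  POP R0  → R0 = 45, stack: [39]
  POP R4  → R4 = 39, stack: []
Final: R0 = 45

45


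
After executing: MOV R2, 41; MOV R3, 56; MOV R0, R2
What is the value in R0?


Register state trace:
  MOV R2, 41  → R2 = 41
  MOV R3, 56  → R3 = 56
  MOV R0, R2  → R0 = 41
Final: R0 = 41

41


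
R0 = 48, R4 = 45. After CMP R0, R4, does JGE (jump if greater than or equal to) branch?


Trace:
  R0 = 48, R4 = 45
  CMP R0, R4  → compares 48 vs 45
  JGE checks: is 48 greater than or equal to 45?
  48 > 45, so condition is true
Branch taken: Yes

Yes
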